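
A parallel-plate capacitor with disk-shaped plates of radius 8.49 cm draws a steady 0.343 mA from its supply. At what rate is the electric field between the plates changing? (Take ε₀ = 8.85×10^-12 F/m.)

By continuity, I_d in the gap equals the 0.343 mA flowing in the wire.
Since I_d = ε₀ A dE/dt, dE/dt = I_d/(ε₀A) = (3.43×10^-4)/((8.85×10^-12)(0.02264)) = 1.71×10^9 V/(m·s).

1.71×10^9 V/(m·s)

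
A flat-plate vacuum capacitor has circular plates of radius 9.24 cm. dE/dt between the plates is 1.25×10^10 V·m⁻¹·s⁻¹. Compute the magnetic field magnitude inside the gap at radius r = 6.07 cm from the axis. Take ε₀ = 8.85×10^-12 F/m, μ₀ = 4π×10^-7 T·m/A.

4.22×10^-9 T

Through the whole plate area (πR² = 0.02682 m²), I_d = ε₀ πR² dE/dt = 2.967×10^-3 A.
An Ampèrian loop of radius r encloses a fraction (r/R)² of I_d. Then B·2πr = μ₀ I_d (r/R)², giving B = μ₀ I_d r/(2πR²) = 4.22×10^-9 T.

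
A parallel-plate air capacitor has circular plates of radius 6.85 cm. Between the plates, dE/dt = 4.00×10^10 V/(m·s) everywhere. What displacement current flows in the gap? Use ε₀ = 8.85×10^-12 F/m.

5.22×10^-3 A

I_d = ε₀ A (dE/dt) = (8.85×10^-12)(0.01474 m²)(4.00×10^10) = 5.22×10^-3 A.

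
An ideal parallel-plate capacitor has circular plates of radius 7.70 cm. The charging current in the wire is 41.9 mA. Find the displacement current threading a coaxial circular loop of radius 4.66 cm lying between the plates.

Between the plates the displacement current equals the wire current: I_d = 41.9 mA = 0.0419 A.
Through an area πr² the displacement current is I_d·(πr²/πR²) = I_d (r/R)² = 0.0153 A.

0.0153 A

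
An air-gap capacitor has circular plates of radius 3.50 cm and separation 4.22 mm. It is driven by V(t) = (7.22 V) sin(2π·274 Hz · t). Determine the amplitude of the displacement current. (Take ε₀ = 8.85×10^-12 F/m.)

1.00×10^-7 A

The displacement current equals the conduction current C dV/dt, which peaks at C V₀ ω.
With C = ε₀A/d = (8.85×10^-12)(3.848×10^-3)/(4.22×10^-3) = 8.070×10^-12 F and ω = 2πf = 1722 rad/s, I_d,max = (8.070×10^-12)(7.22)(1722) = 1.00×10^-7 A.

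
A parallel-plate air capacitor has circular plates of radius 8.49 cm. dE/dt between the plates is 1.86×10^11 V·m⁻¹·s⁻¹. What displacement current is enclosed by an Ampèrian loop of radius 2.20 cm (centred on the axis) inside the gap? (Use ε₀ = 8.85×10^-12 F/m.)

I_d = ε₀ dΦ_E/dt = ε₀ πR² (dE/dt) = (8.85×10^-12)(0.02264)(1.86×10^11) = 0.03727 A through the full plate area.
Since J_d is uniform, the enclosed fraction is (r/R)² = 0.06715, giving I_d,enc = 2.50×10^-3 A.

2.50×10^-3 A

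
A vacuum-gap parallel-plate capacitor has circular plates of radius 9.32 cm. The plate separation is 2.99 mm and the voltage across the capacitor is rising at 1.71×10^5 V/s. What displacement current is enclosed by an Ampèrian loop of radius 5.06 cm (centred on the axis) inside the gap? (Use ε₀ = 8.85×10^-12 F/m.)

4.07×10^-6 A

dE/dt = (dV/dt)/d = 5.719×10^7 V/(m·s); I_d = ε₀(πR²)(dE/dt) = (8.85×10^-12)(0.02729)(5.719×10^7) = 1.381×10^-5 A.
Through an area πr² the displacement current is I_d·(πr²/πR²) = I_d (r/R)² = 4.07×10^-6 A.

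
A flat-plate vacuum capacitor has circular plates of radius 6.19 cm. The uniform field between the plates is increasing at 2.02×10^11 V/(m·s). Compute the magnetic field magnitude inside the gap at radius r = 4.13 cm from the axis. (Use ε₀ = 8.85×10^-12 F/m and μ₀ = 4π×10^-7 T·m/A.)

Through the whole plate area (πR² = 0.01204 m²), I_d = ε₀ πR² dE/dt = 0.02152 A.
For r < R the Ampère–Maxwell law gives B(2πr) = μ₀ I_d (r²/R²), so B = μ₀ I_d r/(2πR²) = (4π×10^-7)(0.02152)(0.0413)/(2π·0.0619²) = 4.64×10^-8 T.

4.64×10^-8 T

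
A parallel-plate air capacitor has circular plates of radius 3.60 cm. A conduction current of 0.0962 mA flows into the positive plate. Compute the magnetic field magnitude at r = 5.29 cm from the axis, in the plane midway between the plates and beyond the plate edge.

3.64×10^-10 T

Between the plates the displacement current equals the wire current: I_d = 0.0962 mA = 9.62×10^-5 A.
With r > R the enclosed displacement current is the full I_d; B = μ₀ I_d / (2πr) = 3.64×10^-10 T.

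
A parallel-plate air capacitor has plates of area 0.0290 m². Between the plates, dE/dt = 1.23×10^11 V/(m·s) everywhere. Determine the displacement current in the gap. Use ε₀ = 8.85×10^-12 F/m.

With a uniform field, Φ_E = EA, so I_d = ε₀ A dE/dt = 0.0316 A.

0.0316 A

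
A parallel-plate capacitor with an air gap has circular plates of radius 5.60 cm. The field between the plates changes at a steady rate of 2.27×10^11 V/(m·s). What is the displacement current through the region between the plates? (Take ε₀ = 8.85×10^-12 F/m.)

0.0198 A

With a uniform field, Φ_E = EA, so I_d = ε₀ A dE/dt = 0.0198 A.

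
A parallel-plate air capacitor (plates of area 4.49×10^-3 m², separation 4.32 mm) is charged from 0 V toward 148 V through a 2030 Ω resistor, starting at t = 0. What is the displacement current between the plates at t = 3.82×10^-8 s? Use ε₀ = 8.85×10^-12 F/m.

9.43×10^-3 A

C = ε₀A/d = (8.85×10^-12)(4.49×10^-3)/(4.32×10^-3) = 9.198×10^-12 F, so τ = RC = 1.867×10^-8 s.
The conduction current is I(t) = (V₀/R) e^(−t/τ), and the displacement current between the plates equals it.
t/τ = 2.046; I_d = (148/2030) · e^(−2.046) = (0.07291)(0.1293) = 9.43×10^-3 A.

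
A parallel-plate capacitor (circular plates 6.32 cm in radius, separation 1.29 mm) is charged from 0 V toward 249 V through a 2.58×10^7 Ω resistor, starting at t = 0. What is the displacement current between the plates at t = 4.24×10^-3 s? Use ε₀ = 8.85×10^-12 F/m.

With C = ε₀A/d = (8.85×10^-12)(0.01255)/(1.29×10^-3) = 8.610×10^-11 F, the time constant is τ = RC = 2.221×10^-3 s, so t/τ = 1.909 and e^(−t/τ) = 0.1482.
I_d = I_cond = (V₀/R) e^(−t/τ) = (9.651×10^-6)(0.1482) = 1.43×10^-6 A.

1.43×10^-6 A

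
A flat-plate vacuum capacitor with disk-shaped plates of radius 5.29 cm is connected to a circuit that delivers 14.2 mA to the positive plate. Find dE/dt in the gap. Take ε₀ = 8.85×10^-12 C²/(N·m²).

Charge continuity gives I_d = I = 0.0142 A between the plates.
Then dE/dt = I_d/(ε₀A) = 1.83×10^11 V/(m·s).

1.83×10^11 V/(m·s)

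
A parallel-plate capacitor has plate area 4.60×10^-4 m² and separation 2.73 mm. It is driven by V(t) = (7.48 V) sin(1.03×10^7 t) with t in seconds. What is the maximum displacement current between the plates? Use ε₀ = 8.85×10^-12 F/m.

C = ε₀A/d = (8.85×10^-12)(4.60×10^-4)/(2.73×10^-3) = 1.491×10^-12 F; ω = 1.03×10^7 rad/s.
I_d = C dV/dt, so |I_d|_max = C V₀ ω = (1.491×10^-12)(7.48)(1.03×10^7) = 1.15×10^-4 A.

1.15×10^-4 A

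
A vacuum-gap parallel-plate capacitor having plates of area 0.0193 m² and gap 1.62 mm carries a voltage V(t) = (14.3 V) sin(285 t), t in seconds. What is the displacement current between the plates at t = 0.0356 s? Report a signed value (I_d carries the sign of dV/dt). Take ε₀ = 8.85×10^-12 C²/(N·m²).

-3.23×10^-7 A

dV/dt = (14.3)(285)·cos(10.146) = -3061 V/s.
I_d = C dV/dt with C = ε₀A/d = (8.85×10^-12)(0.0193)/(1.62×10^-3) = 1.054×10^-10 F, so I_d = (1.054×10^-10)(-3061) = -3.23×10^-7 A.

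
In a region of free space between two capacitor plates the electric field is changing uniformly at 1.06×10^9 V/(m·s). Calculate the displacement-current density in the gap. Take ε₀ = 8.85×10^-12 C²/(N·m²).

J_d = ε₀ dE/dt = (8.85×10^-12)(1.06×10^9) = 9.38×10^-3 A/m².

9.38×10^-3 A/m²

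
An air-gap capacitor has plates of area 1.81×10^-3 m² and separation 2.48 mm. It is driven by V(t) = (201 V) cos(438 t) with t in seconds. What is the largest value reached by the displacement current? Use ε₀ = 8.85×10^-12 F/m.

The displacement current equals the conduction current C dV/dt, which peaks at C V₀ ω.
With C = ε₀A/d = (8.85×10^-12)(1.81×10^-3)/(2.48×10^-3) = 6.459×10^-12 F and ω = 438 rad/s, I_d,max = (6.459×10^-12)(201)(438) = 5.69×10^-7 A.

5.69×10^-7 A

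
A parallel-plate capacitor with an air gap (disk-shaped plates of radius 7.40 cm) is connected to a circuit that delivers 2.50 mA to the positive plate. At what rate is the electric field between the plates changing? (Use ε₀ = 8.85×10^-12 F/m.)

1.64×10^10 V/(m·s)

By continuity, I_d in the gap equals the 2.50 mA flowing in the wire.
Then dE/dt = I_d/(ε₀A) = 1.64×10^10 V/(m·s).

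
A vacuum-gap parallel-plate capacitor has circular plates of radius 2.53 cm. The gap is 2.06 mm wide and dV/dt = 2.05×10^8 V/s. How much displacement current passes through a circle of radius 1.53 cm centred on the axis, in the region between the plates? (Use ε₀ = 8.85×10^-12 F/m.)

dE/dt = (dV/dt)/d = 9.951×10^10 V/(m·s); I_d = ε₀(πR²)(dE/dt) = (8.85×10^-12)(2.011×10^-3)(9.951×10^10) = 1.771×10^-3 A.
The field is uniform, so I_d,enc = I_d (r/R)² = (1.771×10^-3)(1.53/2.53)² = 6.48×10^-4 A.

6.48×10^-4 A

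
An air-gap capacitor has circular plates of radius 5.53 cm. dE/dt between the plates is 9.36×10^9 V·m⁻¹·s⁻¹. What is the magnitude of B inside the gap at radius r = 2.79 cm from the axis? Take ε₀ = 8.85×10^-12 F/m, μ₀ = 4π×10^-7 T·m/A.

1.45×10^-9 T

Total displacement current: I_d = ε₀(πR²)(dE/dt) = (8.85×10^-12)(9.607×10^-3)(9.36×10^9) = 7.958×10^-4 A.
∮B·dl = μ₀ I_d,enc with I_d,enc = I_d r²/R² = 2.026×10^-4 A; so B = μ₀ I_d,enc/(2πr) = 1.45×10^-9 T.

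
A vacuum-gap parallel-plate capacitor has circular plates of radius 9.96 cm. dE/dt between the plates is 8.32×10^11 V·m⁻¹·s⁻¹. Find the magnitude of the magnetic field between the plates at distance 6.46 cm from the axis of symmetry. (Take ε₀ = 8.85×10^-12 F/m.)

2.99×10^-7 T

Through the whole plate area (πR² = 0.03117 m²), I_d = ε₀ πR² dE/dt = 0.2295 A.
For r < R the Ampère–Maxwell law gives B(2πr) = μ₀ I_d (r²/R²), so B = μ₀ I_d r/(2πR²) = (4π×10^-7)(0.2295)(0.0646)/(2π·0.0996²) = 2.99×10^-7 T.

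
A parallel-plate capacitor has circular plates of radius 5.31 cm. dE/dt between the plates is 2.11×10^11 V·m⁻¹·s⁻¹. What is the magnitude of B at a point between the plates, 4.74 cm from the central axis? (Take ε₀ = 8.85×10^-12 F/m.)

5.56×10^-8 T

I_d = ε₀ dΦ_E/dt = ε₀ πR² (dE/dt) = (8.85×10^-12)(8.858×10^-3)(2.11×10^11) = 0.01654 A through the full plate area.
∮B·dl = μ₀ I_d,enc with I_d,enc = I_d r²/R² = 0.01318 A; so B = μ₀ I_d,enc/(2πr) = 5.56×10^-8 T.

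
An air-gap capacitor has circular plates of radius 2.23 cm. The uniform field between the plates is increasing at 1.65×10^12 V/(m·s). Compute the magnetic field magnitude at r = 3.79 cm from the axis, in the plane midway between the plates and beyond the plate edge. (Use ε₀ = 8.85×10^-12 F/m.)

1.20×10^-7 T

Total displacement current: I_d = ε₀(πR²)(dE/dt) = (8.85×10^-12)(1.562×10^-3)(1.65×10^12) = 0.02281 A.
With r > R the enclosed displacement current is the full I_d; B = μ₀ I_d / (2πr) = 1.20×10^-7 T.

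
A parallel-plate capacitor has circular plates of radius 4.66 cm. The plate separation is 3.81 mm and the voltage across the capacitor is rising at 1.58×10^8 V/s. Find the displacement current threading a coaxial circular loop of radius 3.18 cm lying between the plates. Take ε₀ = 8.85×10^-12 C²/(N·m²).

1.17×10^-3 A

With E = V/d, dE/dt = 4.147×10^10 V/(m·s) and πR² = 6.822×10^-3 m², giving I_d = ε₀ πR² dE/dt = 2.504×10^-3 A.
Since J_d is uniform, the enclosed fraction is (r/R)² = 0.4657, giving I_d,enc = 1.17×10^-3 A.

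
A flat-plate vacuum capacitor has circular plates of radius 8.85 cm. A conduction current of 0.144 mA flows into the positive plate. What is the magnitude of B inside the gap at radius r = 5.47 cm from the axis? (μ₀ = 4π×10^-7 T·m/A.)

Between the plates the displacement current equals the wire current: I_d = 0.144 mA = 1.44×10^-4 A.
For r < R the Ampère–Maxwell law gives B(2πr) = μ₀ I_d (r²/R²), so B = μ₀ I_d r/(2πR²) = (4π×10^-7)(1.44×10^-4)(0.0547)/(2π·0.0885²) = 2.01×10^-10 T.

2.01×10^-10 T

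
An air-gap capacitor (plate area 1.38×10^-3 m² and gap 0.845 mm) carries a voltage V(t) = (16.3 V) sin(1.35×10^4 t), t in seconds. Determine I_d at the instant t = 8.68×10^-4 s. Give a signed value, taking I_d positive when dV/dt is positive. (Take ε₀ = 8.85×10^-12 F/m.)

2.10×10^-6 A

C = ε₀A/d = (8.85×10^-12)(1.38×10^-3)/(8.45×10^-4) = 1.445×10^-11 F. dV/dt = V₀ω·cos(ωt); at ωt = 11.718 rad this factor is 0.6612.
I_d = C dV/dt = (1.445×10^-11)(16.3)(1.35×10^4)(0.6612) = 2.10×10^-6 A.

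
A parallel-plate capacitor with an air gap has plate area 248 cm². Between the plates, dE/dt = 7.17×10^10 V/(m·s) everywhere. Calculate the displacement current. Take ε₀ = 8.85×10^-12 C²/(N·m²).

0.0157 A

With a uniform field, Φ_E = EA, so I_d = ε₀ A dE/dt = 0.0157 A.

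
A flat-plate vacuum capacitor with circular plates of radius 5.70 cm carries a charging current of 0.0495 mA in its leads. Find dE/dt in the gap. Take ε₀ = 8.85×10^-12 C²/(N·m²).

5.48×10^8 V/(m·s)

By continuity, I_d in the gap equals the 0.0495 mA flowing in the wire.
Since I_d = ε₀ A dE/dt, dE/dt = I_d/(ε₀A) = (4.95×10^-5)/((8.85×10^-12)(0.01021)) = 5.48×10^8 V/(m·s).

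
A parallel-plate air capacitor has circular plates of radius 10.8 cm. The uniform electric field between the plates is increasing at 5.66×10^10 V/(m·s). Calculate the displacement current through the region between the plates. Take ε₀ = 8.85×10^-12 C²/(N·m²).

The displacement current is ε₀ times dΦ_E/dt = ε₀ A dE/dt = (8.85×10^-12)(0.03664)(5.66×10^10) = 0.0184 A.

0.0184 A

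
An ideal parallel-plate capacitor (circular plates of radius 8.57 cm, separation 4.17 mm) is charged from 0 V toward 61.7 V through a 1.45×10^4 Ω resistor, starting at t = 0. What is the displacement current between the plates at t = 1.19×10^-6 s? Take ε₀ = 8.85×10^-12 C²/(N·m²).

With C = ε₀A/d = (8.85×10^-12)(0.02307)/(4.17×10^-3) = 4.896×10^-11 F, the time constant is τ = RC = 7.099×10^-7 s, so t/τ = 1.676 and e^(−t/τ) = 0.1871.
I_d = I_cond = (V₀/R) e^(−t/τ) = (4.255×10^-3)(0.1871) = 7.96×10^-4 A.

7.96×10^-4 A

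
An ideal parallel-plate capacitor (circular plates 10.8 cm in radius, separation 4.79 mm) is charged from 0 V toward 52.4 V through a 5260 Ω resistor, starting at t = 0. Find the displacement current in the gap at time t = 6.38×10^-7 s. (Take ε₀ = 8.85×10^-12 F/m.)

C = ε₀A/d = (8.85×10^-12)(0.03664)/(4.79×10^-3) = 6.770×10^-11 F and τ = RC = 3.561×10^-7 s. I_d in the gap equals the RC charging current.
I_d(t) = (V₀/R) e^(−t/τ) = 9.962×10^-3 · e^(−1.792) = 1.66×10^-3 A.

1.66×10^-3 A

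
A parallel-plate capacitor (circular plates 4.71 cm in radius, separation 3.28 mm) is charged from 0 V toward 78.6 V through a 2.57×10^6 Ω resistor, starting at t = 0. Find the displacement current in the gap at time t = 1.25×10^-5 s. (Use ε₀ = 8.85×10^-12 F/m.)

2.36×10^-5 A

C = ε₀A/d = (8.85×10^-12)(6.969×10^-3)/(3.28×10^-3) = 1.880×10^-11 F and τ = RC = 4.832×10^-5 s. I_d in the gap equals the RC charging current.
I_d(t) = (V₀/R) e^(−t/τ) = 3.058×10^-5 · e^(−0.2587) = 2.36×10^-5 A.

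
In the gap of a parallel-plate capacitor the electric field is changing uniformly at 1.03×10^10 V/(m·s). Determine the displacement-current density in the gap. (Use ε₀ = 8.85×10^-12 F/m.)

0.0912 A/m²

J_d = ε₀ dE/dt = (8.85×10^-12)(1.03×10^10) = 0.0912 A/m².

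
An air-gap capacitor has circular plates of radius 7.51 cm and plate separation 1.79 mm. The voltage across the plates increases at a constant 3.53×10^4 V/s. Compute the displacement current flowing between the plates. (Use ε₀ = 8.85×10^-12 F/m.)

3.09×10^-6 A

C = ε₀A/d = (8.85×10^-12)(0.01772)/(1.79×10^-3) = 8.761×10^-11 F.
I_d = C dV/dt = (8.761×10^-11)(3.53×10^4) = 3.09×10^-6 A.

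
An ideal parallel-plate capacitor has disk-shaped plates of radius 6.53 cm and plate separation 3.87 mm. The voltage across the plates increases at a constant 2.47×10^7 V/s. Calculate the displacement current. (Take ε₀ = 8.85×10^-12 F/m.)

C = ε₀A/d = (8.85×10^-12)(0.01340)/(3.87×10^-3) = 3.064×10^-11 F.
I_d = C dV/dt = (3.064×10^-11)(2.47×10^7) = 7.57×10^-4 A.

7.57×10^-4 A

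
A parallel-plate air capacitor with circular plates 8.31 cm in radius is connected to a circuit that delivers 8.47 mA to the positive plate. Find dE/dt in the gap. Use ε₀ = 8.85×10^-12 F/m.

By continuity, I_d in the gap equals the 8.47 mA flowing in the wire.
Then dE/dt = I_d/(ε₀A) = 4.41×10^10 V/(m·s).

4.41×10^10 V/(m·s)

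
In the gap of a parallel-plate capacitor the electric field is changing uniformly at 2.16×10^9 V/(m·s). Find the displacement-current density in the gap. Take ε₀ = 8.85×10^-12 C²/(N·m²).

0.0191 A/m²

J_d = ε₀ dE/dt = (8.85×10^-12)(2.16×10^9) = 0.0191 A/m².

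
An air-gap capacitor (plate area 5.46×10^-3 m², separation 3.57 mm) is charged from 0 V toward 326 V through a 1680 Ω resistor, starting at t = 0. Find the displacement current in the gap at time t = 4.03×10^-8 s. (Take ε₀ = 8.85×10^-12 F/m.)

0.0330 A

C = ε₀A/d = (8.85×10^-12)(5.46×10^-3)/(3.57×10^-3) = 1.354×10^-11 F and τ = RC = 2.275×10^-8 s. I_d in the gap equals the RC charging current.
I_d(t) = (V₀/R) e^(−t/τ) = 0.1940 · e^(−1.771) = 0.0330 A.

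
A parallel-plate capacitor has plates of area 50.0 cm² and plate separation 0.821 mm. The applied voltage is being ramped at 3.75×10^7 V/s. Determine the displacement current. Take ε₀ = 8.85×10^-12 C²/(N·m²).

C = ε₀A/d = (8.85×10^-12)(5.00×10^-3)/(8.21×10^-4) = 5.390×10^-11 F.
I_d = C dV/dt = (5.390×10^-11)(3.75×10^7) = 2.02×10^-3 A.

2.02×10^-3 A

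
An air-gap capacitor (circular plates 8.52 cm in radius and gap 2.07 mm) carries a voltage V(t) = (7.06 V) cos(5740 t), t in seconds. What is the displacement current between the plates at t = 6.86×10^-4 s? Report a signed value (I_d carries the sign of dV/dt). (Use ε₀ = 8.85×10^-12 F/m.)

2.82×10^-6 A

dV/dt = (7.06)(5740)·−sin(3.93764) = 2.896×10^4 V/s.
I_d = C dV/dt with C = ε₀A/d = (8.85×10^-12)(0.02280)/(2.07×10^-3) = 9.748×10^-11 F, so I_d = (9.748×10^-11)(2.896×10^4) = 2.82×10^-6 A.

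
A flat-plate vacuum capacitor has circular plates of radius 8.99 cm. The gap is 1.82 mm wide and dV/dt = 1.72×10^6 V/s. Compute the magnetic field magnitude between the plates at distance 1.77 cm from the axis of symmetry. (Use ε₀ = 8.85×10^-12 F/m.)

9.30×10^-11 T

I_d = C dV/dt with C = ε₀πR²/d = 1.235×10^-10 F, so I_d = (1.235×10^-10)(1.72×10^6) = 2.124×10^-4 A.
For r < R the Ampère–Maxwell law gives B(2πr) = μ₀ I_d (r²/R²), so B = μ₀ I_d r/(2πR²) = (4π×10^-7)(2.124×10^-4)(0.0177)/(2π·0.0899²) = 9.30×10^-11 T.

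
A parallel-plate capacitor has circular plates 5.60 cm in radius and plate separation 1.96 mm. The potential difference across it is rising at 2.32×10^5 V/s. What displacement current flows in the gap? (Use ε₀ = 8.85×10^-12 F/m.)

E = V/d so dE/dt = (dV/dt)/d = 1.184×10^8 V/(m·s), and I_d = ε₀ A dE/dt = (8.85×10^-12)(9.852×10^-3)(1.184×10^8) = 1.03×10^-5 A.

1.03×10^-5 A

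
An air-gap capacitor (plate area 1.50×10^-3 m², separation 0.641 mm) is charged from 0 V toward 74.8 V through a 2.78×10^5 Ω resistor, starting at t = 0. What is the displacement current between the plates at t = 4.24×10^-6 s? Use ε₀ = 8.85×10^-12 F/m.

With C = ε₀A/d = (8.85×10^-12)(1.50×10^-3)/(6.41×10^-4) = 2.071×10^-11 F, the time constant is τ = RC = 5.757×10^-6 s, so t/τ = 0.7365 and e^(−t/τ) = 0.4788.
I_d = I_cond = (V₀/R) e^(−t/τ) = (2.691×10^-4)(0.4788) = 1.29×10^-4 A.

1.29×10^-4 A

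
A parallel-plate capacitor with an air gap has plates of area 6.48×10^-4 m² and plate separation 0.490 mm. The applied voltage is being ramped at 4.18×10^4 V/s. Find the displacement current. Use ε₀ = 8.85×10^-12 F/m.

4.89×10^-7 A

E = V/d so dE/dt = (dV/dt)/d = 8.531×10^7 V/(m·s), and I_d = ε₀ A dE/dt = (8.85×10^-12)(6.48×10^-4)(8.531×10^7) = 4.89×10^-7 A.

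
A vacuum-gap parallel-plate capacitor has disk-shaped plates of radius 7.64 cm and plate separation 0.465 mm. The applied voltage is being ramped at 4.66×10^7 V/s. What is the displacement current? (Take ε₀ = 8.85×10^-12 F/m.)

0.0163 A

The displacement current equals the charging current C dV/dt. With C = ε₀A/d = (8.85×10^-12)(0.01834)/(4.65×10^-4) = 3.491×10^-10 F, I_d = (3.491×10^-10)(4.66×10^7) = 0.0163 A.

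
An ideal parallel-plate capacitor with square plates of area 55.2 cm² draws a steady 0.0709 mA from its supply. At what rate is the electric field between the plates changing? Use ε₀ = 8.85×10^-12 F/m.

The displacement current between the plates equals the conduction current, I_d = 0.0709 mA.
Inverting I_d = ε₀ A dE/dt gives dE/dt = 7.09×10^-5 / (8.85×10^-12 · 5.52×10^-3) = 1.45×10^9 V/(m·s).

1.45×10^9 V/(m·s)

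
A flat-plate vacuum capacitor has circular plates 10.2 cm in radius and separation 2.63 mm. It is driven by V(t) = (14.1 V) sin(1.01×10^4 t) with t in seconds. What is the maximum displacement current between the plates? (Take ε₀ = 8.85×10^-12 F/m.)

C = ε₀A/d = (8.85×10^-12)(0.03269)/(2.63×10^-3) = 1.100×10^-10 F; ω = 1.01×10^4 rad/s.
I_d = C dV/dt, so |I_d|_max = C V₀ ω = (1.100×10^-10)(14.1)(1.01×10^4) = 1.57×10^-5 A.

1.57×10^-5 A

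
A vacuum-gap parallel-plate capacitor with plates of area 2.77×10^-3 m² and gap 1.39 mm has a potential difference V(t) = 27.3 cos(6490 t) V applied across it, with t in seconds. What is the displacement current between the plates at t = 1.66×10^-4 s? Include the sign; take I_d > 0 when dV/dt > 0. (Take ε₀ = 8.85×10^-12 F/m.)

-2.75×10^-6 A

C = ε₀A/d = (8.85×10^-12)(2.77×10^-3)/(1.39×10^-3) = 1.764×10^-11 F. dV/dt = V₀ω·−sin(ωt); at ωt = 1.07734 rad this factor is -0.8807.
I_d = C dV/dt = (1.764×10^-11)(27.3)(6490)(-0.8807) = -2.75×10^-6 A.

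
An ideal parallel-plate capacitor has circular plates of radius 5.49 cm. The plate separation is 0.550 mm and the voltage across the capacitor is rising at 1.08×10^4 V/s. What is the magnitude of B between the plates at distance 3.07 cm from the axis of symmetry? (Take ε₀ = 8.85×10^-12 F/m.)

3.35×10^-12 T

I_d = C dV/dt with C = ε₀πR²/d = 1.524×10^-10 F, so I_d = (1.524×10^-10)(1.08×10^4) = 1.646×10^-6 A.
∮B·dl = μ₀ I_d,enc with I_d,enc = I_d r²/R² = 5.147×10^-7 A; so B = μ₀ I_d,enc/(2πr) = 3.35×10^-12 T.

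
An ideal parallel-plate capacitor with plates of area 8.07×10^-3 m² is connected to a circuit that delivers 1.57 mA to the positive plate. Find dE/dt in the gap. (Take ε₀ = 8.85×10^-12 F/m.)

2.20×10^10 V/(m·s)

The displacement current between the plates equals the conduction current, I_d = 1.57 mA.
Inverting I_d = ε₀ A dE/dt gives dE/dt = 1.57×10^-3 / (8.85×10^-12 · 8.07×10^-3) = 2.20×10^10 V/(m·s).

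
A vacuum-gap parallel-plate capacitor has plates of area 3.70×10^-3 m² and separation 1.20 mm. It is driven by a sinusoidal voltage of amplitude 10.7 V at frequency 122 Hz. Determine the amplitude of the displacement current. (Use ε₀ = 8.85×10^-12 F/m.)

C = ε₀A/d = (8.85×10^-12)(3.70×10^-3)/(1.20×10^-3) = 2.729×10^-11 F; ω = 2πf = 766.5 rad/s.
I_d = C dV/dt, so |I_d|_max = C V₀ ω = (2.729×10^-11)(10.7)(766.5) = 2.24×10^-7 A.

2.24×10^-7 A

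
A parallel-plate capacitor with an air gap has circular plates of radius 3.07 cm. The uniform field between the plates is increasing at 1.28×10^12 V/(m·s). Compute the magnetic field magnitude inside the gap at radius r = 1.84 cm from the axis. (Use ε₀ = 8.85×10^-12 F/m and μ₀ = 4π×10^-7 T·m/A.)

I_d = ε₀ dΦ_E/dt = ε₀ πR² (dE/dt) = (8.85×10^-12)(2.961×10^-3)(1.28×10^12) = 0.03354 A through the full plate area.
An Ampèrian loop of radius r encloses a fraction (r/R)² of I_d. Then B·2πr = μ₀ I_d (r/R)², giving B = μ₀ I_d r/(2πR²) = 1.31×10^-7 T.

1.31×10^-7 T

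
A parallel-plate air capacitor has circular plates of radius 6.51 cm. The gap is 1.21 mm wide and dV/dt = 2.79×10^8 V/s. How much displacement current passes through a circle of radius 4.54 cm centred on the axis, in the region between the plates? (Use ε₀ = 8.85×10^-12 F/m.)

I_d = C dV/dt with C = ε₀πR²/d = 9.735×10^-11 F, so I_d = (9.735×10^-11)(2.79×10^8) = 0.02716 A.
Since J_d is uniform, the enclosed fraction is (r/R)² = 0.4864, giving I_d,enc = 0.0132 A.

0.0132 A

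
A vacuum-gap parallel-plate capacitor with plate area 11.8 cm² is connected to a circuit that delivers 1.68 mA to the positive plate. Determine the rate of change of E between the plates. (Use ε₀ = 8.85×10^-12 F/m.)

1.61×10^11 V/(m·s)

By continuity, I_d in the gap equals the 1.68 mA flowing in the wire.
Inverting I_d = ε₀ A dE/dt gives dE/dt = 1.68×10^-3 / (8.85×10^-12 · 1.18×10^-3) = 1.61×10^11 V/(m·s).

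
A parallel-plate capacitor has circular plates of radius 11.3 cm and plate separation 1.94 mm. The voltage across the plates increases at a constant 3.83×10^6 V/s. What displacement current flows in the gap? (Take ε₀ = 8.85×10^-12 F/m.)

7.01×10^-4 A

The displacement current equals the charging current C dV/dt. With C = ε₀A/d = (8.85×10^-12)(0.04011)/(1.94×10^-3) = 1.830×10^-10 F, I_d = (1.830×10^-10)(3.83×10^6) = 7.01×10^-4 A.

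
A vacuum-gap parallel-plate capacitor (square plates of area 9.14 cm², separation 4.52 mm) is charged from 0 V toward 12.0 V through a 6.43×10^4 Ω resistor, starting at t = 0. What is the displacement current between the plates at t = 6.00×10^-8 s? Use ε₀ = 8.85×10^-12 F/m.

C = ε₀A/d = (8.85×10^-12)(9.14×10^-4)/(4.52×10^-3) = 1.790×10^-12 F and τ = RC = 1.151×10^-7 s. I_d in the gap equals the RC charging current.
I_d(t) = (V₀/R) e^(−t/τ) = 1.866×10^-4 · e^(−0.5213) = 1.11×10^-4 A.

1.11×10^-4 A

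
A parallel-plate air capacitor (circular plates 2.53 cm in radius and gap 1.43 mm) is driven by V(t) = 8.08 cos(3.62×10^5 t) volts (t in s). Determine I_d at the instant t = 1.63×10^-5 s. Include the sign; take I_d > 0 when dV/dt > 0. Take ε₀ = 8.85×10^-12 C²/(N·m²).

dV/dt = (8.08)(3.62×10^5)·−sin(5.9006) = 1.092×10^6 V/s.
I_d = C dV/dt with C = ε₀A/d = (8.85×10^-12)(2.011×10^-3)/(1.43×10^-3) = 1.245×10^-11 F, so I_d = (1.245×10^-11)(1.092×10^6) = 1.36×10^-5 A.

1.36×10^-5 A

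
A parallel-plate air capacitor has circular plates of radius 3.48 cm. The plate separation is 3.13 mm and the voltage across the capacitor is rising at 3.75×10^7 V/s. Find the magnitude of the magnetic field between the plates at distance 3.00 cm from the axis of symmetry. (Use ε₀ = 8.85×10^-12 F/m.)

2.00×10^-9 T

I_d = C dV/dt with C = ε₀πR²/d = 1.076×10^-11 F, so I_d = (1.076×10^-11)(3.75×10^7) = 4.035×10^-4 A.
∮B·dl = μ₀ I_d,enc with I_d,enc = I_d r²/R² = 2.999×10^-4 A; so B = μ₀ I_d,enc/(2πr) = 2.00×10^-9 T.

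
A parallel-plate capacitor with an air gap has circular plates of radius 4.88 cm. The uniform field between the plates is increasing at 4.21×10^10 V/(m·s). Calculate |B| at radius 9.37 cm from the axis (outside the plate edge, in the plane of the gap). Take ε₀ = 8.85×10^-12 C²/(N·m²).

I_d = ε₀ dΦ_E/dt = ε₀ πR² (dE/dt) = (8.85×10^-12)(7.482×10^-3)(4.21×10^10) = 2.788×10^-3 A through the full plate area.
With r > R the enclosed displacement current is the full I_d; B = μ₀ I_d / (2πr) = 5.95×10^-9 T.

5.95×10^-9 T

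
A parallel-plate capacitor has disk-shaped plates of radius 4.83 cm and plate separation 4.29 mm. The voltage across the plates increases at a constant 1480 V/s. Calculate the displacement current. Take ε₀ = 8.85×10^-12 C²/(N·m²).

The displacement current equals the charging current C dV/dt. With C = ε₀A/d = (8.85×10^-12)(7.329×10^-3)/(4.29×10^-3) = 1.512×10^-11 F, I_d = (1.512×10^-11)(1480) = 2.24×10^-8 A.

2.24×10^-8 A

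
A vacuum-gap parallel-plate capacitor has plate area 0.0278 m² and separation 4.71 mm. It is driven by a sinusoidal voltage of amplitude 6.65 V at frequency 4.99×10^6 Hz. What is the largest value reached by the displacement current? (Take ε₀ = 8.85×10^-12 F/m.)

The displacement current equals the conduction current C dV/dt, which peaks at C V₀ ω.
With C = ε₀A/d = (8.85×10^-12)(0.0278)/(4.71×10^-3) = 5.224×10^-11 F and ω = 2πf = 3.135×10^7 rad/s, I_d,max = (5.224×10^-11)(6.65)(3.135×10^7) = 0.0109 A.

0.0109 A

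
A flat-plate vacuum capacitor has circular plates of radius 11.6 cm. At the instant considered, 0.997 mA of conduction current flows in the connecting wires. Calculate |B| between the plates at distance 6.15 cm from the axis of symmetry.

9.11×10^-10 T

By continuity the displacement current in the gap matches the conduction current: I_d = 9.97×10^-4 A.
∮B·dl = μ₀ I_d,enc with I_d,enc = I_d r²/R² = 2.802×10^-4 A; so B = μ₀ I_d,enc/(2πr) = 9.11×10^-10 T.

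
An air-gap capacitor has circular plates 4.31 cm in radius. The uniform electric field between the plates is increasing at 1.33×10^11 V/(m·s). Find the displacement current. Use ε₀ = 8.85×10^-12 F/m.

The displacement current is ε₀ times dΦ_E/dt = ε₀ A dE/dt = (8.85×10^-12)(5.836×10^-3)(1.33×10^11) = 6.87×10^-3 A.

6.87×10^-3 A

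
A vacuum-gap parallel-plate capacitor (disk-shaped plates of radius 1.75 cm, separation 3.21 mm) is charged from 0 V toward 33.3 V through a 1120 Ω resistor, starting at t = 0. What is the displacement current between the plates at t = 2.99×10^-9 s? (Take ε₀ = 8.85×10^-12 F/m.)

0.0109 A

C = ε₀A/d = (8.85×10^-12)(9.621×10^-4)/(3.21×10^-3) = 2.653×10^-12 F and τ = RC = 2.971×10^-9 s. I_d in the gap equals the RC charging current.
I_d(t) = (V₀/R) e^(−t/τ) = 0.02973 · e^(−1.006) = 0.0109 A.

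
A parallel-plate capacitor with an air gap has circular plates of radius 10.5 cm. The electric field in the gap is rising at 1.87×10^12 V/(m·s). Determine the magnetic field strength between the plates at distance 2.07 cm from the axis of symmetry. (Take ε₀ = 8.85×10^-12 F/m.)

Total displacement current: I_d = ε₀(πR²)(dE/dt) = (8.85×10^-12)(0.03464)(1.87×10^12) = 0.5733 A.
An Ampèrian loop of radius r encloses a fraction (r/R)² of I_d. Then B·2πr = μ₀ I_d (r/R)², giving B = μ₀ I_d r/(2πR²) = 2.15×10^-7 T.

2.15×10^-7 T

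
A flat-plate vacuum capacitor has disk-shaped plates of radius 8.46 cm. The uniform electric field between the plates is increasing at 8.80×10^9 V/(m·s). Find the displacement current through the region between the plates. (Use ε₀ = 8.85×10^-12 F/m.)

1.75×10^-3 A

With a uniform field, Φ_E = EA, so I_d = ε₀ A dE/dt = 1.75×10^-3 A.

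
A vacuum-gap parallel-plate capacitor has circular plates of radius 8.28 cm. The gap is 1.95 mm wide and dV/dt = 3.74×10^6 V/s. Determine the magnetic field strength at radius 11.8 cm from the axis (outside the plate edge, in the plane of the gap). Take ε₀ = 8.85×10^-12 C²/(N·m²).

With E = V/d, dE/dt = 1.918×10^9 V/(m·s) and πR² = 0.02154 m², giving I_d = ε₀ πR² dE/dt = 3.656×10^-4 A.
For r ≥ R the full I_d is enclosed: B = μ₀ I_d/(2πr) = (4π×10^-7)(3.656×10^-4)/(2π·0.118) = 6.20×10^-10 T.

6.20×10^-10 T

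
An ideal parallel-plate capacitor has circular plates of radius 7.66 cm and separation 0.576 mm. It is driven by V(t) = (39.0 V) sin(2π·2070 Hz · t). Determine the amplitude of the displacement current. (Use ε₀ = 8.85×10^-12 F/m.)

1.44×10^-4 A

C = ε₀A/d = (8.85×10^-12)(0.01843)/(5.76×10^-4) = 2.832×10^-10 F; ω = 2πf = 1.301×10^4 rad/s.
I_d = C dV/dt, so |I_d|_max = C V₀ ω = (2.832×10^-10)(39.0)(1.301×10^4) = 1.44×10^-4 A.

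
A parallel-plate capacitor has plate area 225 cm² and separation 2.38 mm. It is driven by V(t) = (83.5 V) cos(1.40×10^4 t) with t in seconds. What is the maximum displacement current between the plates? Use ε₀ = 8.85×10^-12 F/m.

The displacement current equals the conduction current C dV/dt, which peaks at C V₀ ω.
With C = ε₀A/d = (8.85×10^-12)(0.0225)/(2.38×10^-3) = 8.367×10^-11 F and ω = 1.40×10^4 rad/s, I_d,max = (8.367×10^-11)(83.5)(1.40×10^4) = 9.78×10^-5 A.

9.78×10^-5 A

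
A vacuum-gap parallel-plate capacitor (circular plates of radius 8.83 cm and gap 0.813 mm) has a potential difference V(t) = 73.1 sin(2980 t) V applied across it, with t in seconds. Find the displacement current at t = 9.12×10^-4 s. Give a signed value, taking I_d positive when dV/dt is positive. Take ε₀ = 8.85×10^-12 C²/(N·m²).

-5.29×10^-5 A

dE/dt = (V₀ω/d)·cos(ωt) with ωt = 2.71776 rad: (73.1)(2980)(-0.9115)/(8.13×10^-4) = -2.442×10^8 V/(m·s).
I_d = ε₀ A dE/dt = (8.85×10^-12)(0.02449)(-2.442×10^8) = -5.29×10^-5 A.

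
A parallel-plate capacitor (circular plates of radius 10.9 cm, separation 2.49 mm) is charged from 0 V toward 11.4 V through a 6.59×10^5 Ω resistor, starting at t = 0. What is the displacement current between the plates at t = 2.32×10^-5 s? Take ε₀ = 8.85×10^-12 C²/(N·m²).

C = ε₀A/d = (8.85×10^-12)(0.03733)/(2.49×10^-3) = 1.327×10^-10 F and τ = RC = 8.745×10^-5 s. I_d in the gap equals the RC charging current.
I_d(t) = (V₀/R) e^(−t/τ) = 1.730×10^-5 · e^(−0.2653) = 1.33×10^-5 A.

1.33×10^-5 A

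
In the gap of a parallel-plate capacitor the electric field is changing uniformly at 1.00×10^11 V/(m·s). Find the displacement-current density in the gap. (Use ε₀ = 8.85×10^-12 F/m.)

J_d = ε₀ dE/dt = (8.85×10^-12)(1.00×10^11) = 0.885 A/m².

0.885 A/m²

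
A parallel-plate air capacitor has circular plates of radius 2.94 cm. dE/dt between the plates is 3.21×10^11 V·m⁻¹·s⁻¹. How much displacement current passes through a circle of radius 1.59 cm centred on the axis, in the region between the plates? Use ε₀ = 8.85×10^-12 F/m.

2.26×10^-3 A

I_d = ε₀ dΦ_E/dt = ε₀ πR² (dE/dt) = (8.85×10^-12)(2.715×10^-3)(3.21×10^11) = 7.713×10^-3 A through the full plate area.
Since J_d is uniform, the enclosed fraction is (r/R)² = 0.2925, giving I_d,enc = 2.26×10^-3 A.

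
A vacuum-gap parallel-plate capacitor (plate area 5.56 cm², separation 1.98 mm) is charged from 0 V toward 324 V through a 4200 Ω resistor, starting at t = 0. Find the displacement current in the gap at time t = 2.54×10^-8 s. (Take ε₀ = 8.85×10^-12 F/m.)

6.77×10^-3 A

C = ε₀A/d = (8.85×10^-12)(5.56×10^-4)/(1.98×10^-3) = 2.485×10^-12 F, so τ = RC = 1.044×10^-8 s.
The conduction current is I(t) = (V₀/R) e^(−t/τ), and the displacement current between the plates equals it.
t/τ = 2.433; I_d = (324/4200) · e^(−2.433) = (0.07714)(0.08777) = 6.77×10^-3 A.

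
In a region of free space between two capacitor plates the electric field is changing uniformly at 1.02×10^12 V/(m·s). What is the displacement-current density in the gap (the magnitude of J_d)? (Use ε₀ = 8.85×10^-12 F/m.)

J_d = ε₀ ∂E/∂t, so J_d = 9.03 A/m².

9.03 A/m²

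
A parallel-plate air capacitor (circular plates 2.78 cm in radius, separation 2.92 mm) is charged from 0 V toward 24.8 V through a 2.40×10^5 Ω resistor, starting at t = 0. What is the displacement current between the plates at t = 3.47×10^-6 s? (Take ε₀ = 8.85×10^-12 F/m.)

1.45×10^-5 A

C = ε₀A/d = (8.85×10^-12)(2.428×10^-3)/(2.92×10^-3) = 7.359×10^-12 F and τ = RC = 1.766×10^-6 s. I_d in the gap equals the RC charging current.
I_d(t) = (V₀/R) e^(−t/τ) = 1.033×10^-4 · e^(−1.965) = 1.45×10^-5 A.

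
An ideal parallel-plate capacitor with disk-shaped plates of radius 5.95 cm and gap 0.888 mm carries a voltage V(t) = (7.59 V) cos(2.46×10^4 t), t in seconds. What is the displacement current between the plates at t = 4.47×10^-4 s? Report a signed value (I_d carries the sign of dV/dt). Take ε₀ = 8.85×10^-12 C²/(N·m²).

C = ε₀A/d = (8.85×10^-12)(0.01112)/(8.88×10^-4) = 1.108×10^-10 F. dV/dt = V₀ω·−sin(ωt); at ωt = 10.9962 rad this factor is 1.000.
I_d = C dV/dt = (1.108×10^-10)(7.59)(2.46×10^4)(1.000) = 2.07×10^-5 A.

2.07×10^-5 A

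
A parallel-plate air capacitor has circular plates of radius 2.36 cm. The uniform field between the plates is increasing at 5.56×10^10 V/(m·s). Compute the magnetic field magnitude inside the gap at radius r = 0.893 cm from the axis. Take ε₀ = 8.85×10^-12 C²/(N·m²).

2.76×10^-9 T

I_d = ε₀ dΦ_E/dt = ε₀ πR² (dE/dt) = (8.85×10^-12)(1.750×10^-3)(5.56×10^10) = 8.611×10^-4 A through the full plate area.
For r < R the Ampère–Maxwell law gives B(2πr) = μ₀ I_d (r²/R²), so B = μ₀ I_d r/(2πR²) = (4π×10^-7)(8.611×10^-4)(8.93×10^-3)/(2π·0.0236²) = 2.76×10^-9 T.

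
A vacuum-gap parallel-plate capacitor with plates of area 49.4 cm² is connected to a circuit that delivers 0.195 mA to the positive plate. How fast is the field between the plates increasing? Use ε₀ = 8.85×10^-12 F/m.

4.46×10^9 V/(m·s)

Charge continuity gives I_d = I = 1.95×10^-4 A between the plates.
Then dE/dt = I_d/(ε₀A) = 4.46×10^9 V/(m·s).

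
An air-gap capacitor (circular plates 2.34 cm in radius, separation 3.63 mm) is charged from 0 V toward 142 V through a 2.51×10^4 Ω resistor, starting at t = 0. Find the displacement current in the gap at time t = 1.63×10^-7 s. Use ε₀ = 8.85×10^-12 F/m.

1.20×10^-3 A

C = ε₀A/d = (8.85×10^-12)(1.720×10^-3)/(3.63×10^-3) = 4.193×10^-12 F, so τ = RC = 1.052×10^-7 s.
The conduction current is I(t) = (V₀/R) e^(−t/τ), and the displacement current between the plates equals it.
t/τ = 1.549; I_d = (142/2.51×10^4) · e^(−1.549) = (5.657×10^-3)(0.2125) = 1.20×10^-3 A.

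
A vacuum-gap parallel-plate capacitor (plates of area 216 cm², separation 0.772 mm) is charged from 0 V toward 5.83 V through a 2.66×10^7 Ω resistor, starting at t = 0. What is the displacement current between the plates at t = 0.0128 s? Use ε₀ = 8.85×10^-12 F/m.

3.14×10^-8 A

C = ε₀A/d = (8.85×10^-12)(0.0216)/(7.72×10^-4) = 2.476×10^-10 F, so τ = RC = 6.586×10^-3 s.
The conduction current is I(t) = (V₀/R) e^(−t/τ), and the displacement current between the plates equals it.
t/τ = 1.944; I_d = (5.83/2.66×10^7) · e^(−1.944) = (2.192×10^-7)(0.1431) = 3.14×10^-8 A.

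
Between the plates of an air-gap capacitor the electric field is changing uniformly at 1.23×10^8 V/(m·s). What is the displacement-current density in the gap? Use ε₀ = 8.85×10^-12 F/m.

1.09×10^-3 A/m²

J_d = ε₀ ∂E/∂t, so J_d = 1.09×10^-3 A/m².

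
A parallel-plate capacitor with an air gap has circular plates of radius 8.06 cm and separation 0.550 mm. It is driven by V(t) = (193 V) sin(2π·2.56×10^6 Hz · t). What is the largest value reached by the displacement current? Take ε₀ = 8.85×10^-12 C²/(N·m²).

C = ε₀A/d = (8.85×10^-12)(0.02041)/(5.50×10^-4) = 3.284×10^-10 F; ω = 2πf = 1.608×10^7 rad/s.
I_d = C dV/dt, so |I_d|_max = C V₀ ω = (3.284×10^-10)(193)(1.608×10^7) = 1.02 A.

1.02 A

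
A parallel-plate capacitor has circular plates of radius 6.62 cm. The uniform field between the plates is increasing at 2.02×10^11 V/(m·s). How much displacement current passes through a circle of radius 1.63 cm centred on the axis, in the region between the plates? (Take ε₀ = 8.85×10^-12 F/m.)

Through the whole plate area (πR² = 0.01377 m²), I_d = ε₀ πR² dE/dt = 0.02462 A.
The field is uniform, so I_d,enc = I_d (r/R)² = (0.02462)(1.63/6.62)² = 1.49×10^-3 A.

1.49×10^-3 A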